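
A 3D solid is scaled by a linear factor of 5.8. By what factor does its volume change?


Linear scale factor k = 5.8
Rule: under a linear scaling by k, volumes scale by k^3.
k^3 = 5.8 * 5.8 * 5.8
k^3 = 33.64 * 5.8
k^3 = 195.112
Volume scales by a factor of 195.112.
195.112 (dimensionless)


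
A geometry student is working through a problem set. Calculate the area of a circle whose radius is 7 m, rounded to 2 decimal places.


Shape: circle
Radius r = 7 m
Formula: A = pi * r^2
r^2 = 7^2 = 49
A = pi * 49
A = 153.94
153.94 m^2


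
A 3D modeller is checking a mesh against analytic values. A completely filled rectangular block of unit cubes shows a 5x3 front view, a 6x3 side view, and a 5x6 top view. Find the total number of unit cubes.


Orthographic views of a solid rectangular block:
Front view 5 x 3 -> length = 5, height = 3
Side view 6 x 3 -> width = 6, height = 3 (consistent)
Top view 5 x 6 -> confirms length = 5, width = 6
The block is 5 x 6 x 3.
Total unit cubes = 5 * 6 * 3 = 90
90 unit cubes


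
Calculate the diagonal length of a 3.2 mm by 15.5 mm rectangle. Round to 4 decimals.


Shape: rectangle (diagonal via Pythagoras)
Sides: 3.2 mm and 15.5 mm
Formula: d = sqrt(l^2 + w^2)
l^2 = 10.24, w^2 = 240.25
l^2 + w^2 = 250.49
d = sqrt(250.49)
d = 15.8269
15.8269 mm


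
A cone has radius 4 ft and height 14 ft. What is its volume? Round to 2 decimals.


Shape: cone
Radius r = 4 ft, Height h = 14 ft
Formula: V = (1/3) * pi * r^2 * h
r^2 = 16
pi * r^2 * h = pi * 16 * 14 = 224 * pi
V = 224 * pi / 3
V = 234.57
234.57 ft^3


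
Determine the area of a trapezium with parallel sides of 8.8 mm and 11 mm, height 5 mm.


Shape: trapezoid
Parallel sides a = 8.8 mm, b = 11 mm; Height h = 5 mm
Formula: A = (a + b) * h / 2
a + b = 8.8 + 11 = 19.8
A = 19.8 * 5 / 2
A = 99 / 2
A = 49.5
49.5 mm^2


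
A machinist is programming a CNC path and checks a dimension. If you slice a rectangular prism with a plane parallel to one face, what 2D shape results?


Solid: rectangular prism
Cutting plane: parallel to one face
Visualize the intersection of the plane with the solid's surface.
The boundary of the cut region is a rectangle.
rectangle


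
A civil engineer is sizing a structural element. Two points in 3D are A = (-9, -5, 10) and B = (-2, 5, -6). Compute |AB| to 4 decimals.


3D distance between two points
P1 = (-9, -5, 10), P2 = (-2, 5, -6)
Formula: d = sqrt((x2-x1)^2 + (y2-y1)^2 + (z2-z1)^2)
dx = -2 - -9 = 7
dy = 5 - -5 = 10
dz = -6 - 10 = -16
dx^2 + dy^2 + dz^2 = 49 + 100 + 256 = 405
d = sqrt(405)
d = 20.1246
20.1246 units


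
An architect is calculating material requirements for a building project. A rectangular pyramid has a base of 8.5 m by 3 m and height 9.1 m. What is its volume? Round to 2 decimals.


Shape: rectangular pyramid
Base: 8.5 m x 3 m, Height h = 9.1 m
Formula: V = (1/3) * base_area * h
base_area = 8.5 * 3 = 25.5
base_area * h = 25.5 * 9.1 = 232.05
V = 232.05 / 3
V = 77.35
77.35 m^3


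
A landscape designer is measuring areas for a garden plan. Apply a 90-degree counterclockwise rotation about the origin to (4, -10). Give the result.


Transformation: rotation about the origin
Original point: (4, -10)
Rule for 90 deg counterclockwise: (x, y) -> (-y, x)
Apply: (4, -10) -> (10, 4)
(10, 4)


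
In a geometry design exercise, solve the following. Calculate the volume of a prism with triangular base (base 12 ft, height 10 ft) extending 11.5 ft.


Shape: triangular prism
Triangle base = 12 ft, triangle height = 10 ft, prism length L = 11.5 ft
Formula: V = (1/2 * b * h_tri) * L
Cross-section area = 0.5 * 12 * 10 = 60
V = 60 * 11.5
V = 690
690 ft^3


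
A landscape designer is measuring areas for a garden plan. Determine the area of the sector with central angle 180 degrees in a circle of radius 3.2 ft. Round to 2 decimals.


Shape: circular sector
Radius r = 3.2 ft, Angle = 180 degrees
Formula: A = (angle/360) * pi * r^2
r^2 = 10.24
Fraction of circle = 180/360
A = (180/360) * pi * 10.24
A = 5.12 * pi
A = 16.08
16.08 ft^2


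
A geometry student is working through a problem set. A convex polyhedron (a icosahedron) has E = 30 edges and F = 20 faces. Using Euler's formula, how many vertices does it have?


Polyhedron: icosahedron
Euler's formula for convex polyhedra: V - E + F = 2
Given: E = 30 edges and F = 20 faces
Solve for V:
V = 2 + E - F = 2 + 30 - 20 = 12
12 vertices


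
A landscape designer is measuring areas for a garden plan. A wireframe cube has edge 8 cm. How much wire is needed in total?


Shape: cube
Side s = 8 cm
A cube has 12 edges, all equal.
Formula: total edge length = 12 * s
Total = 12 * 8
Total = 96
96 cm


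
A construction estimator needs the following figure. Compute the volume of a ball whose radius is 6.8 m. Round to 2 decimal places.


Shape: sphere
Radius r = 6.8 m
Formula: V = (4/3) * pi * r^3
r^3 = 314.432
(4/3) * 314.432 = 419.242667
V = 419.242667 * pi
V = 1317.09
1317.09 m^3


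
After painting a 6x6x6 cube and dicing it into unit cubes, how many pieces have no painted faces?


Large cube: 6 x 6 x 6, cut into unit cubes.
n = 6, so n - 2 = 4
Unpainted cubes form the interior (n - 2)^3 block.
(n - 2)^3 = 4^3 = 64
64 unit cubes


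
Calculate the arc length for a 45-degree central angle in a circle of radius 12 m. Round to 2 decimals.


Shape: circular arc
Radius r = 12 m, Angle = 45 degrees
Formula: L = (angle/360) * 2 * pi * r
2 * pi * r = 24 * pi
L = (45/360) * 24 * pi
L = 3 * pi
L = 9.42
9.42 m


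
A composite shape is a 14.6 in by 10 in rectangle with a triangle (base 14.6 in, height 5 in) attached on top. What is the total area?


Composite shape: rectangle + triangle
Rectangle area = 14.6 * 10 = 146
Triangle area = 0.5 * 14.6 * 5 = 36.5
Total = 146 + 36.5
Total = 182.5
182.5 in^2


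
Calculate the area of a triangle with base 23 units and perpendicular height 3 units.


Shape: triangle
Base b = 23 units, Height h = 3 units
Formula: A = (1/2) * b * h
A = 0.5 * 23 * 3
A = 0.5 * 69
A = 34.5
34.5 units^2


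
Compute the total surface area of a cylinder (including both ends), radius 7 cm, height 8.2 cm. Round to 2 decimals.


Shape: closed cylinder
Radius r = 7 cm, Height h = 8.2 cm
Formula: SA = 2*pi*r^2 + 2*pi*r*h = 2*pi*r*(r + h)
r + h = 15.2
2 * r * (r + h) = 2 * 7 * 15.2 = 212.8
SA = 212.8 * pi
SA = 668.53
668.53 cm^2


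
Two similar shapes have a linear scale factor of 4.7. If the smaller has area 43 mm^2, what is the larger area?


Linear scale factor k = 4.7
Original area = 43 mm^2
Rule: under a linear scaling by k, areas scale by k^2.
k^2 = 4.7^2 = 22.09
New area = 43 * 22.09
New area = 949.87
949.87 mm^2


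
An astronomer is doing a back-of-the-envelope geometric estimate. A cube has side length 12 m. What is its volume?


Shape: cube
Side s = 12 m
Formula: V = s^3
V = 12 * 12 * 12
V = 144 * 12
V = 1728
1728 m^3


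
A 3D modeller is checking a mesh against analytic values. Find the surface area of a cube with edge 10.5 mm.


Shape: cube
Side s = 10.5 mm
A cube has 6 square faces.
Formula: SA = 6 * s^2
s^2 = 110.25
SA = 6 * 110.25
SA = 661.5
661.5 mm^2


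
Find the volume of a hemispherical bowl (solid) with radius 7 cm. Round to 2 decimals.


Shape: hemisphere (half of a sphere)
Radius r = 7 cm
Formula: V = (1/2) * (4/3) * pi * r^3 = (2/3) * pi * r^3
r^3 = 343
(2/3) * 343 = 228.666667
V = 228.666667 * pi
V = 718.38
718.38 cm^3


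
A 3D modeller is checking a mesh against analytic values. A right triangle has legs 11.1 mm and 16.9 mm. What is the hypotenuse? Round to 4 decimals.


Shape: right triangle
Legs a = 11.1 mm, b = 16.9 mm
Formula: c = sqrt(a^2 + b^2)
a^2 = 123.21, b^2 = 285.61
a^2 + b^2 = 408.82
c = sqrt(408.82)
c = 20.2193
20.2193 mm


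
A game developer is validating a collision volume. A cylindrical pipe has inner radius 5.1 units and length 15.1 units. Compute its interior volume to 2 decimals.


Shape: cylinder
Radius r = 5.1 units, Height h = 15.1 units
Formula: V = pi * r^2 * h
r^2 = 26.01
V = pi * 26.01 * 15.1
V = 392.751 * pi
V = 1233.86
1233.86 units^3


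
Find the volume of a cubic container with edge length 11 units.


Shape: cube
Side s = 11 units
Formula: V = s^3
V = 11 * 11 * 11
V = 121 * 11
V = 1331
1331 units^3


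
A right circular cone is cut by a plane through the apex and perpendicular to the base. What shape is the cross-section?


Solid: right circular cone
Cutting plane: through the apex and perpendicular to the base
Visualize the intersection of the plane with the solid's surface.
The boundary of the cut region is a isosceles triangle.
isosceles triangle


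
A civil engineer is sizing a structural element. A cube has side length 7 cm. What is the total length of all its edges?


Shape: cube
Side s = 7 cm
A cube has 12 edges, all equal.
Formula: total edge length = 12 * s
Total = 12 * 7
Total = 84
84 cm


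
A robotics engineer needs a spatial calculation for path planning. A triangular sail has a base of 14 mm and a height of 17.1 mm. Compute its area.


Shape: triangle
Base b = 14 mm, Height h = 17.1 mm
Formula: A = (1/2) * b * h
A = 0.5 * 14 * 17.1
A = 0.5 * 239.4
A = 119.7
119.7 mm^2


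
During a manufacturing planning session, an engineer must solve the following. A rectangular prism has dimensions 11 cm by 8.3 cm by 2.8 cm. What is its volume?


Shape: rectangular prism
l = 11 cm, w = 8.3 cm, h = 2.8 cm
Formula: V = l * w * h
V = 11 * 8.3 * 2.8
V = 91.3 * 2.8
V = 255.64
255.64 cm^3


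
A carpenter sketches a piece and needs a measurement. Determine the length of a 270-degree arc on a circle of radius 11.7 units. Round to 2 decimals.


Shape: circular arc
Radius r = 11.7 units, Angle = 270 degrees
Formula: L = (angle/360) * 2 * pi * r
2 * pi * r = 23.4 * pi
L = (270/360) * 23.4 * pi
L = 17.55 * pi
L = 55.13
55.13 units


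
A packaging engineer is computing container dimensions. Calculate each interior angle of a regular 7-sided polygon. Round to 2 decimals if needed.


Shape: regular heptagon (7 sides)
Formula: interior angle = (n - 2) * 180 / n
(n - 2) = 5
(n - 2) * 180 = 900
angle = 900 / 7
angle = 128.57
128.57 degrees


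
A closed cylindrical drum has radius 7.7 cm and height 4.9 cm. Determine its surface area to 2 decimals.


Shape: closed cylinder
Radius r = 7.7 cm, Height h = 4.9 cm
Formula: SA = 2*pi*r^2 + 2*pi*r*h = 2*pi*r*(r + h)
r + h = 12.6
2 * r * (r + h) = 2 * 7.7 * 12.6 = 194.04
SA = 194.04 * pi
SA = 609.59
609.59 cm^2


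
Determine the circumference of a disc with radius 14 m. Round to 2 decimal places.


Shape: circle
Radius r = 14 m
Formula: C = 2 * pi * r
C = 2 * pi * 14
C = 28 * pi
C = 87.96
87.96 m


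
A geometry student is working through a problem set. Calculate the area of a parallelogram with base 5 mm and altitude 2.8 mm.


Shape: parallelogram
Base b = 5 mm, Height h = 2.8 mm
Formula: A = b * h
A = 5 * 2.8
A = 14
14 mm^2


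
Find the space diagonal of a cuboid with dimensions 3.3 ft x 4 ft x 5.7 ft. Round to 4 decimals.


Shape: rectangular box (space diagonal)
l = 3.3 ft, w = 4 ft, h = 5.7 ft
Visualize: the diagonal of the base, then a right triangle with that diagonal and the height.
Formula: d = sqrt(l^2 + w^2 + h^2)
l^2 + w^2 + h^2 = 10.89 + 16 + 32.49 = 59.38
d = sqrt(59.38)
d = 7.7058
7.7058 ft


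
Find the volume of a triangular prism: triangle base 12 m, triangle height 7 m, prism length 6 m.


Shape: triangular prism
Triangle base = 12 m, triangle height = 7 m, prism length L = 6 m
Formula: V = (1/2 * b * h_tri) * L
Cross-section area = 0.5 * 12 * 7 = 42
V = 42 * 6
V = 252
252 m^3


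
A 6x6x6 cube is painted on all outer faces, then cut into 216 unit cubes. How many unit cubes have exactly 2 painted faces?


Large cube: 6 x 6 x 6, cut into unit cubes.
n = 6, so n - 2 = 4
Cubes with 2 painted faces lie along the edges, excluding corners.
A cube has 12 edges; each contributes (n - 2) = 4 such cubes.
Count = 12 * 4 = 48
48 unit cubes


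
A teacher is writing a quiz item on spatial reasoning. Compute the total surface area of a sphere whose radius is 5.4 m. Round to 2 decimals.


Shape: sphere
Radius r = 5.4 m
Formula: SA = 4 * pi * r^2
r^2 = 29.16
SA = 4 * pi * 29.16
SA = 116.64 * pi
SA = 366.44
366.44 m^2


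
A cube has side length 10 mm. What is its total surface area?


Shape: cube
Side s = 10 mm
A cube has 6 square faces.
Formula: SA = 6 * s^2
s^2 = 100
SA = 6 * 100
SA = 600
600 mm^2


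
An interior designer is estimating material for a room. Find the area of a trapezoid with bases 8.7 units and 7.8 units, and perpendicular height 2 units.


Shape: trapezoid
Parallel sides a = 8.7 units, b = 7.8 units; Height h = 2 units
Formula: A = (a + b) * h / 2
a + b = 8.7 + 7.8 = 16.5
A = 16.5 * 2 / 2
A = 33 / 2
A = 16.5
16.5 units^2


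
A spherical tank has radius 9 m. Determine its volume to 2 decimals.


Shape: sphere
Radius r = 9 m
Formula: V = (4/3) * pi * r^3
r^3 = 729
(4/3) * 729 = 972
V = 972 * pi
V = 3053.63
3053.63 m^3


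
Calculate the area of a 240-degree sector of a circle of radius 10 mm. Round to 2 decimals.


Shape: circular sector
Radius r = 10 mm, Angle = 240 degrees
Formula: A = (angle/360) * pi * r^2
r^2 = 100
Fraction of circle = 240/360
A = (240/360) * pi * 100
A = 66.666667 * pi
A = 209.44
209.44 mm^2


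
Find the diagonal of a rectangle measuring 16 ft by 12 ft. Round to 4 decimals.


Shape: rectangle (diagonal via Pythagoras)
Sides: 16 ft and 12 ft
Formula: d = sqrt(l^2 + w^2)
l^2 = 256, w^2 = 144
l^2 + w^2 = 400
d = sqrt(400)
d = 20.0
20 ft


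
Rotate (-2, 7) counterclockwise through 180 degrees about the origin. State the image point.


Transformation: rotation about the origin
Original point: (-2, 7)
Rule for 180 deg: (x, y) -> (-x, -y)
Apply: (-2, 7) -> (2, -7)
(2, -7)


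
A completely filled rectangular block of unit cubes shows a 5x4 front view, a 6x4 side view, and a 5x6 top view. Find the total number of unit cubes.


Orthographic views of a solid rectangular block:
Front view 5 x 4 -> length = 5, height = 4
Side view 6 x 4 -> width = 6, height = 4 (consistent)
Top view 5 x 6 -> confirms length = 5, width = 6
The block is 5 x 6 x 4.
Total unit cubes = 5 * 6 * 4 = 120
120 unit cubes


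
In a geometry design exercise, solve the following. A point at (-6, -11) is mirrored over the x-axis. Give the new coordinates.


Transformation: reflection
Original point: (-6, -11)
Rule for reflection over the x-axis: (x, y) -> (x, -y)
Apply: (-6, -11) -> (-6, 11)
(-6, 11)


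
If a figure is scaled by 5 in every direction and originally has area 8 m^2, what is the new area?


Linear scale factor k = 5
Original area = 8 m^2
Rule: under a linear scaling by k, areas scale by k^2.
k^2 = 5^2 = 25
New area = 8 * 25
New area = 200
200 m^2


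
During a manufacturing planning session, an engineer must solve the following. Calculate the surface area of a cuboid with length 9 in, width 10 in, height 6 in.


Shape: rectangular prism
l = 9 in, w = 10 in, h = 6 in
Formula: SA = 2(lw + lh + wh)
lw = 90, lh = 54, wh = 60
lw + lh + wh = 204
SA = 2 * 204
SA = 408
408 in^2


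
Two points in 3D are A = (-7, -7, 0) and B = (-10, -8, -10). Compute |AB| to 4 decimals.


3D distance between two points
P1 = (-7, -7, 0), P2 = (-10, -8, -10)
Formula: d = sqrt((x2-x1)^2 + (y2-y1)^2 + (z2-z1)^2)
dx = -10 - -7 = -3
dy = -8 - -7 = -1
dz = -10 - 0 = -10
dx^2 + dy^2 + dz^2 = 9 + 1 + 100 = 110
d = sqrt(110)
d = 10.4881
10.4881 units


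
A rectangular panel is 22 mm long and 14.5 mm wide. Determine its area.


Shape: rectangle
Length l = 22 mm, Width w = 14.5 mm
Formula: A = l * w
A = 22 * 14.5
A = 319
319 mm^2


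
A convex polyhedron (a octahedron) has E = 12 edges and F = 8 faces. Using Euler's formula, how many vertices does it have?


Polyhedron: octahedron
Euler's formula for convex polyhedra: V - E + F = 2
Given: E = 12 edges and F = 8 faces
Solve for V:
V = 2 + E - F = 2 + 12 - 8 = 6
6 vertices


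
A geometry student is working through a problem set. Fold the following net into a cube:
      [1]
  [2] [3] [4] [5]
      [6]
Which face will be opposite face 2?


Net: cross layout. Take square 3 as the base (bottom).
Fold the four squares in the horizontal row up around 3: 2 -> left, 4 -> right, 5 wraps to the top.
Fold 1 and 6 up from 3: 1 -> back, 6 -> front.
Opposite pairs are therefore: (1, 6), (2, 4), (3, 5).
Face 2 is opposite face 4.
face 4


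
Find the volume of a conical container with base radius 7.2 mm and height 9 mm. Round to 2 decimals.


Shape: cone
Radius r = 7.2 mm, Height h = 9 mm
Formula: V = (1/3) * pi * r^2 * h
r^2 = 51.84
pi * r^2 * h = pi * 51.84 * 9 = 466.56 * pi
V = 466.56 * pi / 3
V = 488.58
488.58 mm^3


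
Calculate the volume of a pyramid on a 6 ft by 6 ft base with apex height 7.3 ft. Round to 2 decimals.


Shape: rectangular pyramid
Base: 6 ft x 6 ft, Height h = 7.3 ft
Formula: V = (1/3) * base_area * h
base_area = 6 * 6 = 36
base_area * h = 36 * 7.3 = 262.8
V = 262.8 / 3
V = 87.6
87.6 ft^3


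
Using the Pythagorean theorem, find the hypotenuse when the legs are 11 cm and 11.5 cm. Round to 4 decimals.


Shape: right triangle
Legs a = 11 cm, b = 11.5 cm
Formula: c = sqrt(a^2 + b^2)
a^2 = 121, b^2 = 132.25
a^2 + b^2 = 253.25
c = sqrt(253.25)
c = 15.9138
15.9138 cm


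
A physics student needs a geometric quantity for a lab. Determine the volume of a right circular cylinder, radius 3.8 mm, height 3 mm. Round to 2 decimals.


Shape: cylinder
Radius r = 3.8 mm, Height h = 3 mm
Formula: V = pi * r^2 * h
r^2 = 14.44
V = pi * 14.44 * 3
V = 43.32 * pi
V = 136.09
136.09 mm^3


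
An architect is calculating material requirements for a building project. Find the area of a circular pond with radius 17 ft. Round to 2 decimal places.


Shape: circle
Radius r = 17 ft
Formula: A = pi * r^2
r^2 = 17^2 = 289
A = pi * 289
A = 907.92
907.92 ft^2


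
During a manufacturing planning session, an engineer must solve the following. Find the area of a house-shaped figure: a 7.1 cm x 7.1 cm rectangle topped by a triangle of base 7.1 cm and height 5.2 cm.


Composite shape: rectangle + triangle
Rectangle area = 7.1 * 7.1 = 50.41
Triangle area = 0.5 * 7.1 * 5.2 = 18.46
Total = 50.41 + 18.46
Total = 68.87
68.87 cm^2


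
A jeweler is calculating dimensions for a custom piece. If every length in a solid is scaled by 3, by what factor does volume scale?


Linear scale factor k = 3
Rule: under a linear scaling by k, volumes scale by k^3.
k^3 = 3 * 3 * 3
k^3 = 9 * 3
k^3 = 27
Volume scales by a factor of 27.
27 (dimensionless)


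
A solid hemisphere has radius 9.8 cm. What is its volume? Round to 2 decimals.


Shape: hemisphere (half of a sphere)
Radius r = 9.8 cm
Formula: V = (1/2) * (4/3) * pi * r^3 = (2/3) * pi * r^3
r^3 = 941.192
(2/3) * 941.192 = 627.461333
V = 627.461333 * pi
V = 1971.23
1971.23 cm^3


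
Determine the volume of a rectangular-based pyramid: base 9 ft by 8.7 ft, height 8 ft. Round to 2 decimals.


Shape: rectangular pyramid
Base: 9 ft x 8.7 ft, Height h = 8 ft
Formula: V = (1/3) * base_area * h
base_area = 9 * 8.7 = 78.3
base_area * h = 78.3 * 8 = 626.4
V = 626.4 / 3
V = 208.8
208.8 ft^3


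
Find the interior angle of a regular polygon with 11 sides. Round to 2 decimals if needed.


Shape: regular hendecagon (11 sides)
Formula: interior angle = (n - 2) * 180 / n
(n - 2) = 9
(n - 2) * 180 = 1620
angle = 1620 / 11
angle = 147.27
147.27 degrees


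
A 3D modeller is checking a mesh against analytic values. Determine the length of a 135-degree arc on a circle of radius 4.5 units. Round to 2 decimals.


Shape: circular arc
Radius r = 4.5 units, Angle = 135 degrees
Formula: L = (angle/360) * 2 * pi * r
2 * pi * r = 9 * pi
L = (135/360) * 9 * pi
L = 3.375 * pi
L = 10.6
10.6 units


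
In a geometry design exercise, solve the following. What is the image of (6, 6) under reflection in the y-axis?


Transformation: reflection
Original point: (6, 6)
Rule for reflection over the y-axis: (x, y) -> (-x, y)
Apply: (6, 6) -> (-6, 6)
(-6, 6)


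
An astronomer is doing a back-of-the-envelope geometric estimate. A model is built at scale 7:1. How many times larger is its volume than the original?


Linear scale factor k = 7
Rule: under a linear scaling by k, volumes scale by k^3.
k^3 = 7 * 7 * 7
k^3 = 49 * 7
k^3 = 343
Volume scales by a factor of 343.
343 (dimensionless)


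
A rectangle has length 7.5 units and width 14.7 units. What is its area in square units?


Shape: rectangle
Length l = 7.5 units, Width w = 14.7 units
Formula: A = l * w
A = 7.5 * 14.7
A = 110.25
110.25 units^2


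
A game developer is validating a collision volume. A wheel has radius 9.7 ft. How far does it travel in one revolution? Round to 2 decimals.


Shape: circle
Radius r = 9.7 ft
Formula: C = 2 * pi * r
C = 2 * pi * 9.7
C = 19.4 * pi
C = 60.95
60.95 ft


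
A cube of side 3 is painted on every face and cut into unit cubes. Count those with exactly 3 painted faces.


Large cube: 3 x 3 x 3, cut into unit cubes.
Cubes with 3 painted faces are at the corners. A cube always has 8 corners.
Count = 8
8 unit cubes


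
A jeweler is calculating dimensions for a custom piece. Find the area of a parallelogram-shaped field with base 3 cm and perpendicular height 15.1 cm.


Shape: parallelogram
Base b = 3 cm, Height h = 15.1 cm
Formula: A = b * h
A = 3 * 15.1
A = 45.3
45.3 cm^2


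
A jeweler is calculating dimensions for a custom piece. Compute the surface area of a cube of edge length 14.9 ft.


Shape: cube
Side s = 14.9 ft
A cube has 6 square faces.
Formula: SA = 6 * s^2
s^2 = 222.01
SA = 6 * 222.01
SA = 1332.06
1332.06 ft^2


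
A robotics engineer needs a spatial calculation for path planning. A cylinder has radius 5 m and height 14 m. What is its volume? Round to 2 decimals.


Shape: cylinder
Radius r = 5 m, Height h = 14 m
Formula: V = pi * r^2 * h
r^2 = 25
V = pi * 25 * 14
V = 350 * pi
V = 1099.56
1099.56 m^3


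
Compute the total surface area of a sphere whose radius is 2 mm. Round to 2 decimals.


Shape: sphere
Radius r = 2 mm
Formula: SA = 4 * pi * r^2
r^2 = 4
SA = 4 * pi * 4
SA = 16 * pi
SA = 50.27
50.27 mm^2


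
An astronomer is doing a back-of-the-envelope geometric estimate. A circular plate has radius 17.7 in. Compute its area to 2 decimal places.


Shape: circle
Radius r = 17.7 in
Formula: A = pi * r^2
r^2 = 17.7^2 = 313.29
A = pi * 313.29
A = 984.23
984.23 in^2


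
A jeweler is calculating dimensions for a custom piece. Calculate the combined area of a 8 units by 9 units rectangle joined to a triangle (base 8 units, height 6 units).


Composite shape: rectangle + triangle
Rectangle area = 8 * 9 = 72
Triangle area = 0.5 * 8 * 6 = 24
Total = 72 + 24
Total = 96
96 units^2


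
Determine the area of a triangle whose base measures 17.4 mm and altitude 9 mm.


Shape: triangle
Base b = 17.4 mm, Height h = 9 mm
Formula: A = (1/2) * b * h
A = 0.5 * 17.4 * 9
A = 0.5 * 156.6
A = 78.3
78.3 mm^2


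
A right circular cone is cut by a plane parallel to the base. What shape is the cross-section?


Solid: right circular cone
Cutting plane: parallel to the base
Visualize the intersection of the plane with the solid's surface.
The boundary of the cut region is a circle.
circle


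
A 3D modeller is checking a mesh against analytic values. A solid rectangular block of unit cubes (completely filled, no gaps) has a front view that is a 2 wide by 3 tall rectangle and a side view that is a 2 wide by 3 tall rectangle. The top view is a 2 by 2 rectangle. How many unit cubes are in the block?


Orthographic views of a solid rectangular block:
Front view 2 x 3 -> length = 2, height = 3
Side view 2 x 3 -> width = 2, height = 3 (consistent)
Top view 2 x 2 -> confirms length = 2, width = 2
The block is 2 x 2 x 3.
Total unit cubes = 2 * 2 * 3 = 12
12 unit cubes


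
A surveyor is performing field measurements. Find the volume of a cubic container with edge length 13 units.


Shape: cube
Side s = 13 units
Formula: V = s^3
V = 13 * 13 * 13
V = 169 * 13
V = 2197
2197 units^3


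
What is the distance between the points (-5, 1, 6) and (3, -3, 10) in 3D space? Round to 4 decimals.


3D distance between two points
P1 = (-5, 1, 6), P2 = (3, -3, 10)
Formula: d = sqrt((x2-x1)^2 + (y2-y1)^2 + (z2-z1)^2)
dx = 3 - -5 = 8
dy = -3 - 1 = -4
dz = 10 - 6 = 4
dx^2 + dy^2 + dz^2 = 64 + 16 + 16 = 96
d = sqrt(96)
d = 9.798
9.798 units


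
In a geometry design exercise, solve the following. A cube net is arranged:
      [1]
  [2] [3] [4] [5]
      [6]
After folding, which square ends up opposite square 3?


Net: cross layout. Take square 3 as the base (bottom).
Fold the four squares in the horizontal row up around 3: 2 -> left, 4 -> right, 5 wraps to the top.
Fold 1 and 6 up from 3: 1 -> back, 6 -> front.
Opposite pairs are therefore: (1, 6), (2, 4), (3, 5).
Face 3 is opposite face 5.
face 5


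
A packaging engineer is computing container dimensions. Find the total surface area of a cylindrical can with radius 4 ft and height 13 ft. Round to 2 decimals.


Shape: closed cylinder
Radius r = 4 ft, Height h = 13 ft
Formula: SA = 2*pi*r^2 + 2*pi*r*h = 2*pi*r*(r + h)
r + h = 17
2 * r * (r + h) = 2 * 4 * 17 = 136
SA = 136 * pi
SA = 427.26
427.26 ft^2


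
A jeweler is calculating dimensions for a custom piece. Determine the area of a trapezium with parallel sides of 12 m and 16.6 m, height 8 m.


Shape: trapezoid
Parallel sides a = 12 m, b = 16.6 m; Height h = 8 m
Formula: A = (a + b) * h / 2
a + b = 12 + 16.6 = 28.6
A = 28.6 * 8 / 2
A = 228.8 / 2
A = 114.4
114.4 m^2


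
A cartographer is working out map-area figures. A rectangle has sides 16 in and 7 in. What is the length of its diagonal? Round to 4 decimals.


Shape: rectangle (diagonal via Pythagoras)
Sides: 16 in and 7 in
Formula: d = sqrt(l^2 + w^2)
l^2 = 256, w^2 = 49
l^2 + w^2 = 305
d = sqrt(305)
d = 17.4642
17.4642 in


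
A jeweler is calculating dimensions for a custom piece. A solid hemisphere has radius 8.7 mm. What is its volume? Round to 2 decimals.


Shape: hemisphere (half of a sphere)
Radius r = 8.7 mm
Formula: V = (1/2) * (4/3) * pi * r^3 = (2/3) * pi * r^3
r^3 = 658.503
(2/3) * 658.503 = 439.002
V = 439.002 * pi
V = 1379.17
1379.17 mm^3


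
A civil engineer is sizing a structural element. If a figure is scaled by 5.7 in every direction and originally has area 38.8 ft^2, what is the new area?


Linear scale factor k = 5.7
Original area = 38.8 ft^2
Rule: under a linear scaling by k, areas scale by k^2.
k^2 = 5.7^2 = 32.49
New area = 38.8 * 32.49
New area = 1260.612
1260.612 ft^2


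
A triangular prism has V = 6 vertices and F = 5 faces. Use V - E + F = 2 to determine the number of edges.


Polyhedron: triangular prism
Euler's formula for convex polyhedra: V - E + F = 2
Given: V = 6 vertices and F = 5 faces
Solve for E:
E = V + F - 2 = 6 + 5 - 2 = 9
9 edges


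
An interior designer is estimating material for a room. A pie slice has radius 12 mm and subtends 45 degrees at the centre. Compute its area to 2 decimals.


Shape: circular sector
Radius r = 12 mm, Angle = 45 degrees
Formula: A = (angle/360) * pi * r^2
r^2 = 144
Fraction of circle = 45/360
A = (45/360) * pi * 144
A = 18 * pi
A = 56.55
56.55 mm^2


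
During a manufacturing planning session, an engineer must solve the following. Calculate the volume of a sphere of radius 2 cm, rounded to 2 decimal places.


Shape: sphere
Radius r = 2 cm
Formula: V = (4/3) * pi * r^3
r^3 = 8
(4/3) * 8 = 10.666667
V = 10.666667 * pi
V = 33.51
33.51 cm^3


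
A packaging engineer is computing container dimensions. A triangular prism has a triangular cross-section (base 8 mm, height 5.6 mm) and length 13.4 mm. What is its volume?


Shape: triangular prism
Triangle base = 8 mm, triangle height = 5.6 mm, prism length L = 13.4 mm
Formula: V = (1/2 * b * h_tri) * L
Cross-section area = 0.5 * 8 * 5.6 = 22.4
V = 22.4 * 13.4
V = 300.16
300.16 mm^3


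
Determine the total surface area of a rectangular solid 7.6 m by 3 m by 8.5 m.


Shape: rectangular prism
l = 7.6 m, w = 3 m, h = 8.5 m
Formula: SA = 2(lw + lh + wh)
lw = 22.8, lh = 64.6, wh = 25.5
lw + lh + wh = 112.9
SA = 2 * 112.9
SA = 225.8
225.8 m^2


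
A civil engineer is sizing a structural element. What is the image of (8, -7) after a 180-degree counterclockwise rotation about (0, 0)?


Transformation: rotation about the origin
Original point: (8, -7)
Rule for 180 deg: (x, y) -> (-x, -y)
Apply: (8, -7) -> (-8, 7)
(-8, 7)


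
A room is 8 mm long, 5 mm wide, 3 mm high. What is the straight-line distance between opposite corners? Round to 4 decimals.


Shape: rectangular box (space diagonal)
l = 8 mm, w = 5 mm, h = 3 mm
Visualize: the diagonal of the base, then a right triangle with that diagonal and the height.
Formula: d = sqrt(l^2 + w^2 + h^2)
l^2 + w^2 + h^2 = 64 + 25 + 9 = 98
d = sqrt(98)
d = 9.8995
9.8995 mm


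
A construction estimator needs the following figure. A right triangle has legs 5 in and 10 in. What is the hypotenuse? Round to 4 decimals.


Shape: right triangle
Legs a = 5 in, b = 10 in
Formula: c = sqrt(a^2 + b^2)
a^2 = 25, b^2 = 100
a^2 + b^2 = 125
c = sqrt(125)
c = 11.1803
11.1803 in


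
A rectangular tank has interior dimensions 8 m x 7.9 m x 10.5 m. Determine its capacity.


Shape: rectangular prism
l = 8 m, w = 7.9 m, h = 10.5 m
Formula: V = l * w * h
V = 8 * 7.9 * 10.5
V = 63.2 * 10.5
V = 663.6
663.6 m^3


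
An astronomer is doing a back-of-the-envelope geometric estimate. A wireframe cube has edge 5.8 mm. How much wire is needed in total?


Shape: cube
Side s = 5.8 mm
A cube has 12 edges, all equal.
Formula: total edge length = 12 * s
Total = 12 * 5.8
Total = 69.6
69.6 mm


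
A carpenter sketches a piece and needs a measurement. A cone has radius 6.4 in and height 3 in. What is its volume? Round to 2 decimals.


Shape: cone
Radius r = 6.4 in, Height h = 3 in
Formula: V = (1/3) * pi * r^2 * h
r^2 = 40.96
pi * r^2 * h = pi * 40.96 * 3 = 122.88 * pi
V = 122.88 * pi / 3
V = 128.68
128.68 in^3


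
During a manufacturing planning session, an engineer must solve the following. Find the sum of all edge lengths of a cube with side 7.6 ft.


Shape: cube
Side s = 7.6 ft
A cube has 12 edges, all equal.
Formula: total edge length = 12 * s
Total = 12 * 7.6
Total = 91.2
91.2 ft


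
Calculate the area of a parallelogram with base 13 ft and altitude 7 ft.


Shape: parallelogram
Base b = 13 ft, Height h = 7 ft
Formula: A = b * h
A = 13 * 7
A = 91
91 ft^2


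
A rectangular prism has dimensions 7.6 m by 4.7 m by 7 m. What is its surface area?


Shape: rectangular prism
l = 7.6 m, w = 4.7 m, h = 7 m
Formula: SA = 2(lw + lh + wh)
lw = 35.72, lh = 53.2, wh = 32.9
lw + lh + wh = 121.82
SA = 2 * 121.82
SA = 243.64
243.64 m^2


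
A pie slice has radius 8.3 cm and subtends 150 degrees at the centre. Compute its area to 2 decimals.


Shape: circular sector
Radius r = 8.3 cm, Angle = 150 degrees
Formula: A = (angle/360) * pi * r^2
r^2 = 68.89
Fraction of circle = 150/360
A = (150/360) * pi * 68.89
A = 28.704167 * pi
A = 90.18
90.18 cm^2


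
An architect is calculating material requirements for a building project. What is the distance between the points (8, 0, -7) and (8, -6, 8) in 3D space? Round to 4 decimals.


3D distance between two points
P1 = (8, 0, -7), P2 = (8, -6, 8)
Formula: d = sqrt((x2-x1)^2 + (y2-y1)^2 + (z2-z1)^2)
dx = 8 - 8 = 0
dy = -6 - 0 = -6
dz = 8 - -7 = 15
dx^2 + dy^2 + dz^2 = 0 + 36 + 225 = 261
d = sqrt(261)
d = 16.1555
16.1555 units


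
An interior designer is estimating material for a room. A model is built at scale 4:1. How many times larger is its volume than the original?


Linear scale factor k = 4
Rule: under a linear scaling by k, volumes scale by k^3.
k^3 = 4 * 4 * 4
k^3 = 16 * 4
k^3 = 64
Volume scales by a factor of 64.
64 (dimensionless)


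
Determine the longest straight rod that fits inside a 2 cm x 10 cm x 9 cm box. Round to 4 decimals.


Shape: rectangular box (space diagonal)
l = 2 cm, w = 10 cm, h = 9 cm
Visualize: the diagonal of the base, then a right triangle with that diagonal and the height.
Formula: d = sqrt(l^2 + w^2 + h^2)
l^2 + w^2 + h^2 = 4 + 100 + 81 = 185
d = sqrt(185)
d = 13.6015
13.6015 cm


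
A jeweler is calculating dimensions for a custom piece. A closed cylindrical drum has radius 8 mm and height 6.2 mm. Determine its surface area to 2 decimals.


Shape: closed cylinder
Radius r = 8 mm, Height h = 6.2 mm
Formula: SA = 2*pi*r^2 + 2*pi*r*h = 2*pi*r*(r + h)
r + h = 14.2
2 * r * (r + h) = 2 * 8 * 14.2 = 227.2
SA = 227.2 * pi
SA = 713.77
713.77 mm^2


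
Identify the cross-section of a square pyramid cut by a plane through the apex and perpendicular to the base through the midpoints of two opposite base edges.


Solid: square pyramid
Cutting plane: through the apex and perpendicular to the base through the midpoints of two opposite base edges
Visualize the intersection of the plane with the solid's surface.
The boundary of the cut region is a isosceles triangle.
isosceles triangle


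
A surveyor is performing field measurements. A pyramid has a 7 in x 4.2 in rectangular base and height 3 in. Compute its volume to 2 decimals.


Shape: rectangular pyramid
Base: 7 in x 4.2 in, Height h = 3 in
Formula: V = (1/3) * base_area * h
base_area = 7 * 4.2 = 29.4
base_area * h = 29.4 * 3 = 88.2
V = 88.2 / 3
V = 29.4
29.4 in^3


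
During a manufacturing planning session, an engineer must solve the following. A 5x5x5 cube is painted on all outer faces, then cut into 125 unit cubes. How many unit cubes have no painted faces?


Large cube: 5 x 5 x 5, cut into unit cubes.
n = 5, so n - 2 = 3
Unpainted cubes form the interior (n - 2)^3 block.
(n - 2)^3 = 3^3 = 27
27 unit cubes


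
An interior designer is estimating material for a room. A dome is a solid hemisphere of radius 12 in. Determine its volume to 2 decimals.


Shape: hemisphere (half of a sphere)
Radius r = 12 in
Formula: V = (1/2) * (4/3) * pi * r^3 = (2/3) * pi * r^3
r^3 = 1728
(2/3) * 1728 = 1152
V = 1152 * pi
V = 3619.11
3619.11 in^3


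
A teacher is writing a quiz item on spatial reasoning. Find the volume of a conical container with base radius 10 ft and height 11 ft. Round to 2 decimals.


Shape: cone
Radius r = 10 ft, Height h = 11 ft
Formula: V = (1/3) * pi * r^2 * h
r^2 = 100
pi * r^2 * h = pi * 100 * 11 = 1100 * pi
V = 1100 * pi / 3
V = 1151.92
1151.92 ft^3


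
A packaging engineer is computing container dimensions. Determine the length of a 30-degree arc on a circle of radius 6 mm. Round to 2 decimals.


Shape: circular arc
Radius r = 6 mm, Angle = 30 degrees
Formula: L = (angle/360) * 2 * pi * r
2 * pi * r = 12 * pi
L = (30/360) * 12 * pi
L = 1 * pi
L = 3.14
3.14 mm


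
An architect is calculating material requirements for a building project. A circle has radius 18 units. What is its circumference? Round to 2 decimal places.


Shape: circle
Radius r = 18 units
Formula: C = 2 * pi * r
C = 2 * pi * 18
C = 36 * pi
C = 113.1
113.1 units


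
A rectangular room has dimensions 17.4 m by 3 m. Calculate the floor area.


Shape: rectangle
Length l = 17.4 m, Width w = 3 m
Formula: A = l * w
A = 17.4 * 3
A = 52.2
52.2 m^2


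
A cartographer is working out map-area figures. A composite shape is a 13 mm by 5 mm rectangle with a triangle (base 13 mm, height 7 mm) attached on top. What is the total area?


Composite shape: rectangle + triangle
Rectangle area = 13 * 5 = 65
Triangle area = 0.5 * 13 * 7 = 45.5
Total = 65 + 45.5
Total = 110.5
110.5 mm^2


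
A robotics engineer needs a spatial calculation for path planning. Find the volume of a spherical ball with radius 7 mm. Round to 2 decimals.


Shape: sphere
Radius r = 7 mm
Formula: V = (4/3) * pi * r^3
r^3 = 343
(4/3) * 343 = 457.333333
V = 457.333333 * pi
V = 1436.76
1436.76 mm^3


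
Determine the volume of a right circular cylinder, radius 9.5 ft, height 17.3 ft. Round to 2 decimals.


Shape: cylinder
Radius r = 9.5 ft, Height h = 17.3 ft
Formula: V = pi * r^2 * h
r^2 = 90.25
V = pi * 90.25 * 17.3
V = 1561.325 * pi
V = 4905.05
4905.05 ft^3


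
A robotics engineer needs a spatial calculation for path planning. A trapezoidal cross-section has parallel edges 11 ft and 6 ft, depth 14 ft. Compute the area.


Shape: trapezoid
Parallel sides a = 11 ft, b = 6 ft; Height h = 14 ft
Formula: A = (a + b) * h / 2
a + b = 11 + 6 = 17
A = 17 * 14 / 2
A = 238 / 2
A = 119
119 ft^2


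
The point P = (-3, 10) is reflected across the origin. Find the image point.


Transformation: reflection
Original point: (-3, 10)
Rule for reflection through the origin: (x, y) -> (-x, -y)
Apply: (-3, 10) -> (3, -10)
(3, -10)


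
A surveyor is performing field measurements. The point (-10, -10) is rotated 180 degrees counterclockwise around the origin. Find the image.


Transformation: rotation about the origin
Original point: (-10, -10)
Rule for 180 deg: (x, y) -> (-x, -y)
Apply: (-10, -10) -> (10, 10)
(10, 10)


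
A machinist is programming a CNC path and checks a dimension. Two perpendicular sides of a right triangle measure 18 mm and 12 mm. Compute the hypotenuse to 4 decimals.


Shape: right triangle
Legs a = 18 mm, b = 12 mm
Formula: c = sqrt(a^2 + b^2)
a^2 = 324, b^2 = 144
a^2 + b^2 = 468
c = sqrt(468)
c = 21.6333
21.6333 mm


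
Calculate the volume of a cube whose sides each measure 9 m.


Shape: cube
Side s = 9 m
Formula: V = s^3
V = 9 * 9 * 9
V = 81 * 9
V = 729
729 m^3


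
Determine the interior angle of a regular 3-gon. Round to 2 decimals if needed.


Shape: regular triangle (3 sides)
Formula: interior angle = (n - 2) * 180 / n
(n - 2) = 1
(n - 2) * 180 = 180
angle = 180 / 3
angle = 60
60 degrees


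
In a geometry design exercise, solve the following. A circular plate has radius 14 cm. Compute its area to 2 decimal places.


Shape: circle
Radius r = 14 cm
Formula: A = pi * r^2
r^2 = 14^2 = 196
A = pi * 196
A = 615.75
615.75 cm^2


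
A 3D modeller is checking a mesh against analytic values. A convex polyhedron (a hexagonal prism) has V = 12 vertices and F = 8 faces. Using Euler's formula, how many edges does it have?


Polyhedron: hexagonal prism
Euler's formula for convex polyhedra: V - E + F = 2
Given: V = 12 vertices and F = 8 faces
Solve for E:
E = V + F - 2 = 12 + 8 - 2 = 18
18 edges


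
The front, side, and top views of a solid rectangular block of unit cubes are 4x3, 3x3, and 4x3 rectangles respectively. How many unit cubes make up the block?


Orthographic views of a solid rectangular block:
Front view 4 x 3 -> length = 4, height = 3
Side view 3 x 3 -> width = 3, height = 3 (consistent)
Top view 4 x 3 -> confirms length = 4, width = 3
The block is 4 x 3 x 3.
Total unit cubes = 4 * 3 * 3 = 36
36 unit cubes


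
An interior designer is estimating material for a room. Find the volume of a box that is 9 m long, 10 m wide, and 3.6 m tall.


Shape: rectangular prism
l = 9 m, w = 10 m, h = 3.6 m
Formula: V = l * w * h
V = 9 * 10 * 3.6
V = 90 * 3.6
V = 324
324 m^3


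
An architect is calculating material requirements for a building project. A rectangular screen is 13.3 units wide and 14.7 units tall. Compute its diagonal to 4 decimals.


Shape: rectangle (diagonal via Pythagoras)
Sides: 13.3 units and 14.7 units
Formula: d = sqrt(l^2 + w^2)
l^2 = 176.89, w^2 = 216.09
l^2 + w^2 = 392.98
d = sqrt(392.98)
d = 19.8237
19.8237 units


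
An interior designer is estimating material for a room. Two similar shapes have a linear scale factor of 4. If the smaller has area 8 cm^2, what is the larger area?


Linear scale factor k = 4
Original area = 8 cm^2
Rule: under a linear scaling by k, areas scale by k^2.
k^2 = 4^2 = 16
New area = 8 * 16
New area = 128
128 cm^2


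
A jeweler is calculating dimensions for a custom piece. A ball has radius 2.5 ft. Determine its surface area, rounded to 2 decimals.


Shape: sphere
Radius r = 2.5 ft
Formula: SA = 4 * pi * r^2
r^2 = 6.25
SA = 4 * pi * 6.25
SA = 25 * pi
SA = 78.54
78.54 ft^2
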